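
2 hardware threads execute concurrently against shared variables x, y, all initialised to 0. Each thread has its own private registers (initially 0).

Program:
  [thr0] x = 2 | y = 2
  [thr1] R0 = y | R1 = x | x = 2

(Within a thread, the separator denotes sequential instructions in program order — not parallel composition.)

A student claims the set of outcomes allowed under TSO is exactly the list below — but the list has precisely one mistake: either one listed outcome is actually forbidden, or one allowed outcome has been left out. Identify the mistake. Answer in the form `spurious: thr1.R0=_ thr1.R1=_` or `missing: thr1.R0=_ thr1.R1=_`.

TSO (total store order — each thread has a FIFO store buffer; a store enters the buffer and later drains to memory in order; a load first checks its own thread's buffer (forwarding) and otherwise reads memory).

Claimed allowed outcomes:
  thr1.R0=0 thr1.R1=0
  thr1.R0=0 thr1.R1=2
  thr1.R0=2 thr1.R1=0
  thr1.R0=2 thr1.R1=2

outcome vector order: (thr1.R0,thr1.R1)
TSO: 3 outcomes — {00, 02, 22}
claimed∖TSO = {20}

spurious: thr1.R0=2 thr1.R1=0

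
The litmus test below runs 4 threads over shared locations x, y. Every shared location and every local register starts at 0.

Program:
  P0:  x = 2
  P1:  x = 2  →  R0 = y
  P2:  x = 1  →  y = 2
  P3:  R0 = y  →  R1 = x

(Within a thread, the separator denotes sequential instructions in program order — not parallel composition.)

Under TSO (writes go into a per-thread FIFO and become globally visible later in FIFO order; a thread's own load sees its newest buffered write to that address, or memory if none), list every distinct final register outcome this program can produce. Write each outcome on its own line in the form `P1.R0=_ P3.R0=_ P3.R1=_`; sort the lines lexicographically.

P1.R0=0 P3.R0=0 P3.R1=0
P1.R0=0 P3.R0=0 P3.R1=1
P1.R0=0 P3.R0=0 P3.R1=2
P1.R0=0 P3.R0=2 P3.R1=1
P1.R0=0 P3.R0=2 P3.R1=2
P1.R0=2 P3.R0=0 P3.R1=0
P1.R0=2 P3.R0=0 P3.R1=1
P1.R0=2 P3.R0=0 P3.R1=2
P1.R0=2 P3.R0=2 P3.R1=1
P1.R0=2 P3.R0=2 P3.R1=2

outcome vector order: (P1.R0,P3.R0,P3.R1)
|TSO outcomes| = 10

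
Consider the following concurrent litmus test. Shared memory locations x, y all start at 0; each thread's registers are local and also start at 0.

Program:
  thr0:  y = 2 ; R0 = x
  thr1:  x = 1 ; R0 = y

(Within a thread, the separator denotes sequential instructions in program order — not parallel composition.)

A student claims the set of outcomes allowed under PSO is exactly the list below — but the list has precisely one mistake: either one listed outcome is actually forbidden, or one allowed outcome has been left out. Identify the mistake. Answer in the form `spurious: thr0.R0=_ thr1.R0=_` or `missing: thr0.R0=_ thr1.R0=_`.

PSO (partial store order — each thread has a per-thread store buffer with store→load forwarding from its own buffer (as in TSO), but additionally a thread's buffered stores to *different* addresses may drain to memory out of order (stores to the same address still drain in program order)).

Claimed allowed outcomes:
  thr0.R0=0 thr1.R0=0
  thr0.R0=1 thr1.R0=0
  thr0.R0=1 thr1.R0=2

missing: thr0.R0=0 thr1.R0=2

outcome vector order: (thr0.R0,thr1.R0)
[PSO] allowed = {00, 02, 10, 12}
PSO∖claimed = {02}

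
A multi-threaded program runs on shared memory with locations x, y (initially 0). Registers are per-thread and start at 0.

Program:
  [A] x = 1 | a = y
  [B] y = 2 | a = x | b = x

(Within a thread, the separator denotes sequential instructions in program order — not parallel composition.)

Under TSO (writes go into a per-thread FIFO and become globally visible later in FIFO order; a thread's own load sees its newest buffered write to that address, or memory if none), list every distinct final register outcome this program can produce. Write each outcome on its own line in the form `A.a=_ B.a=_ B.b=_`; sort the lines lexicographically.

outcome vector order: (A.a,B.a,B.b)
|TSO outcomes| = 6

A.a=0 B.a=0 B.b=0
A.a=0 B.a=0 B.b=1
A.a=0 B.a=1 B.b=1
A.a=2 B.a=0 B.b=0
A.a=2 B.a=0 B.b=1
A.a=2 B.a=1 B.b=1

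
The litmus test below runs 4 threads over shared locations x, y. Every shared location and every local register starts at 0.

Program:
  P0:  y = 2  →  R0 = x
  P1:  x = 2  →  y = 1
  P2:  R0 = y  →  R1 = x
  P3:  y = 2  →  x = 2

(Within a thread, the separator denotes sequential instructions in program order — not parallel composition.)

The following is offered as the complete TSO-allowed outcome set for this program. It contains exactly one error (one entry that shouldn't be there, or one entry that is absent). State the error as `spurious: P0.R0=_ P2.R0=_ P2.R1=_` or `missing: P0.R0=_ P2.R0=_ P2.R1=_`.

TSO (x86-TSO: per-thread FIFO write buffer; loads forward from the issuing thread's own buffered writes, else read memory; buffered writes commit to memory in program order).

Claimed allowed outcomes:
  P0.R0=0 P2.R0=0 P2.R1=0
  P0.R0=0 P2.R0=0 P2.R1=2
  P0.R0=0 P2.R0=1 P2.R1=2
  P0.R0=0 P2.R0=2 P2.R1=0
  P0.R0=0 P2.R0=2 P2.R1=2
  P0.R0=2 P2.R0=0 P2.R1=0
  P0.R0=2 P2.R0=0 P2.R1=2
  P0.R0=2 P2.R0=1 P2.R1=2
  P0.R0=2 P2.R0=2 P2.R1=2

outcome vector order: (P0.R0,P2.R0,P2.R1)
TSO: 10 outcomes — {(0,0,0), (0,0,2), (0,1,2), (0,2,0), (0,2,2), (2,0,0), (2,0,2), (2,1,2), (2,2,0), (2,2,2)}
TSO∖claimed = {(2,2,0)}

missing: P0.R0=2 P2.R0=2 P2.R1=0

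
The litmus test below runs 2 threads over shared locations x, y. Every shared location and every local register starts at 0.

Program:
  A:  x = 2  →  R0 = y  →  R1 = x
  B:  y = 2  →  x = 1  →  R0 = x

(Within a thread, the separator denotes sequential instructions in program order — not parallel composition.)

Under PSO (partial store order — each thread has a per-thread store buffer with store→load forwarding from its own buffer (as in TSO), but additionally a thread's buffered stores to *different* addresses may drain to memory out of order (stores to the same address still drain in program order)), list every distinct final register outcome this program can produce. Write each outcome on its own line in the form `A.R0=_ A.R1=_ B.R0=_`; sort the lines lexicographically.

A.R0=0 A.R1=1 B.R0=1
A.R0=0 A.R1=2 B.R0=1
A.R0=0 A.R1=2 B.R0=2
A.R0=2 A.R1=1 B.R0=1
A.R0=2 A.R1=2 B.R0=1
A.R0=2 A.R1=2 B.R0=2

outcome vector order: (A.R0,A.R1,B.R0)
|PSO outcomes| = 6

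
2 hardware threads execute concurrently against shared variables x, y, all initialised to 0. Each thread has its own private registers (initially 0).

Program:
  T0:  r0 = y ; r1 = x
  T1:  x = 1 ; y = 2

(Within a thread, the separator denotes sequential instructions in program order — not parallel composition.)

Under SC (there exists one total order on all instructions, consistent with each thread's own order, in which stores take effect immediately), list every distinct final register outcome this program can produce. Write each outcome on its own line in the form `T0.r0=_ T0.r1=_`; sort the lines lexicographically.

T0.r0=0 T0.r1=0
T0.r0=0 T0.r1=1
T0.r0=2 T0.r1=1

outcome vector order: (T0.r0,T0.r1)
|SC outcomes| = 3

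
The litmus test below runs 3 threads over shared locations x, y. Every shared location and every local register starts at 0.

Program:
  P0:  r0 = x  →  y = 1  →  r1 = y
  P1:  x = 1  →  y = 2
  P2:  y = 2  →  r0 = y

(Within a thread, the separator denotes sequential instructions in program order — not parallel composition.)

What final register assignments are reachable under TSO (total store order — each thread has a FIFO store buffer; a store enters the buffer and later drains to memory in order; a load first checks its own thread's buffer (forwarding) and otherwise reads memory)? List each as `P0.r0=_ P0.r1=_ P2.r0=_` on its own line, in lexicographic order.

outcome vector order: (P0.r0,P0.r1,P2.r0)
|TSO outcomes| = 8

P0.r0=0 P0.r1=1 P2.r0=1
P0.r0=0 P0.r1=1 P2.r0=2
P0.r0=0 P0.r1=2 P2.r0=1
P0.r0=0 P0.r1=2 P2.r0=2
P0.r0=1 P0.r1=1 P2.r0=1
P0.r0=1 P0.r1=1 P2.r0=2
P0.r0=1 P0.r1=2 P2.r0=1
P0.r0=1 P0.r1=2 P2.r0=2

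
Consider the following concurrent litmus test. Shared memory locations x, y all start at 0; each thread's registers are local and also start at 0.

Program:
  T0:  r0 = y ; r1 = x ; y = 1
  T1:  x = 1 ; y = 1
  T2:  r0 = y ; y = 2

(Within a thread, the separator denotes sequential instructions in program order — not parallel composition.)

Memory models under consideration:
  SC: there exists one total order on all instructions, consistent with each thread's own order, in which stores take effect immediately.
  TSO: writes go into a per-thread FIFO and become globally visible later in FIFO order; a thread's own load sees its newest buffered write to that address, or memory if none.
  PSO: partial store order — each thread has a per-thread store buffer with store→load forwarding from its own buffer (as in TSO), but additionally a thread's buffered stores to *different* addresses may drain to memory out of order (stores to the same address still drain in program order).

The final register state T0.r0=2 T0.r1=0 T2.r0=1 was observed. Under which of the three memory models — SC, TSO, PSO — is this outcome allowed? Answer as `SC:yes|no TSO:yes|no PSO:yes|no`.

outcome vector order: (T0.r0,T0.r1,T2.r0)
[SC] allowed = {0/0/0; 0/0/1; 0/1/0; 0/1/1; 1/1/0; 1/1/1; 2/0/0; 2/1/0; 2/1/1}
[TSO] allowed = {0/0/0; 0/0/1; 0/1/0; 0/1/1; 1/1/0; 1/1/1; 2/0/0; 2/1/0; 2/1/1}
[PSO] allowed = {0/0/0; 0/0/1; 0/1/0; 0/1/1; 1/0/0; 1/0/1; 1/1/0; 1/1/1; 2/0/0; 2/0/1; 2/1/0; 2/1/1}
target 2/0/1 ∈ {PSO}

SC:no TSO:no PSO:yes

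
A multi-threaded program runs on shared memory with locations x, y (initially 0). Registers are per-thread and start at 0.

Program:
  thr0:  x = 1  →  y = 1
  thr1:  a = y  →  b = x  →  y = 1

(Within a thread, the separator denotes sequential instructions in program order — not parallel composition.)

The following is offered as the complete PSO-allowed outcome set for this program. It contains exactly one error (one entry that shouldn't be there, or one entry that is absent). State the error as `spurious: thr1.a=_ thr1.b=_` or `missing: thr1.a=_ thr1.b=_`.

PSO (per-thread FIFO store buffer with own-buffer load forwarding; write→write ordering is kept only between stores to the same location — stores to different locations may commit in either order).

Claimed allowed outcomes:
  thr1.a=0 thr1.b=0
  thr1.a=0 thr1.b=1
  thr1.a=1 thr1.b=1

missing: thr1.a=1 thr1.b=0

outcome vector order: (thr1.a,thr1.b)
PSO (4): <0 0>; <0 1>; <1 0>; <1 1>
PSO∖claimed = {<1 0>}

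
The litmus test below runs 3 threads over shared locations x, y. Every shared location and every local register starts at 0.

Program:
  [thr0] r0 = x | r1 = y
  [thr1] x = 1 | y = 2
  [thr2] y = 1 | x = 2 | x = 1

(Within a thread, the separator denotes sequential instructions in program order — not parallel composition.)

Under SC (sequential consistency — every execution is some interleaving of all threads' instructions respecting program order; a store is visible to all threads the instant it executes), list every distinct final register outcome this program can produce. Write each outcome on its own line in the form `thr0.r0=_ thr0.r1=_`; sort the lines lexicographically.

thr0.r0=0 thr0.r1=0
thr0.r0=0 thr0.r1=1
thr0.r0=0 thr0.r1=2
thr0.r0=1 thr0.r1=0
thr0.r0=1 thr0.r1=1
thr0.r0=1 thr0.r1=2
thr0.r0=2 thr0.r1=1
thr0.r0=2 thr0.r1=2

outcome vector order: (thr0.r0,thr0.r1)
|SC outcomes| = 8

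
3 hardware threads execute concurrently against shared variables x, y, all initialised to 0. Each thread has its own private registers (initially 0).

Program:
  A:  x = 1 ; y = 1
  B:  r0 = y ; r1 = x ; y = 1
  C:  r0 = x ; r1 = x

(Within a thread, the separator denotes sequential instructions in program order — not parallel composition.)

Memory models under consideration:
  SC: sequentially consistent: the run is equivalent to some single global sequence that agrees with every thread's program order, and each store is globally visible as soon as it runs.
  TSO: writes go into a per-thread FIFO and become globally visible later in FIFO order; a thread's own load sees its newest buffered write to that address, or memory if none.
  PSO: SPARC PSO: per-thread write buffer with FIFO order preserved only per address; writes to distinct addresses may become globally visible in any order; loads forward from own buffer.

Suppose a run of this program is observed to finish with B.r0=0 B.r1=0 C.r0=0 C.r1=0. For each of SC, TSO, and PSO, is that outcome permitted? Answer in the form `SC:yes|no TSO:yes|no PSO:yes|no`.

SC:yes TSO:yes PSO:yes

outcome vector order: (B.r0,B.r1,C.r0,C.r1)
[SC] allowed = {0000 0001 0011 0100 0101 0111 1100 1101 1111}
[TSO] allowed = {0000 0001 0011 0100 0101 0111 1100 1101 1111}
[PSO] allowed = {0000 0001 0011 0100 0101 0111 1000 1001 1011 1100 1101 1111}
target 0000 ∈ {SC,TSO,PSO}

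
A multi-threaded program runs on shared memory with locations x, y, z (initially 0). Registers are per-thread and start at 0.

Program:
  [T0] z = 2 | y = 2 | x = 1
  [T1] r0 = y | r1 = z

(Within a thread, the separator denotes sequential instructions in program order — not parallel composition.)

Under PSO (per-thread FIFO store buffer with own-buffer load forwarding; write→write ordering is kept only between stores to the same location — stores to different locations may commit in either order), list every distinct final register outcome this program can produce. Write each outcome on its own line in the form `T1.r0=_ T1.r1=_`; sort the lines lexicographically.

T1.r0=0 T1.r1=0
T1.r0=0 T1.r1=2
T1.r0=2 T1.r1=0
T1.r0=2 T1.r1=2

outcome vector order: (T1.r0,T1.r1)
|PSO outcomes| = 4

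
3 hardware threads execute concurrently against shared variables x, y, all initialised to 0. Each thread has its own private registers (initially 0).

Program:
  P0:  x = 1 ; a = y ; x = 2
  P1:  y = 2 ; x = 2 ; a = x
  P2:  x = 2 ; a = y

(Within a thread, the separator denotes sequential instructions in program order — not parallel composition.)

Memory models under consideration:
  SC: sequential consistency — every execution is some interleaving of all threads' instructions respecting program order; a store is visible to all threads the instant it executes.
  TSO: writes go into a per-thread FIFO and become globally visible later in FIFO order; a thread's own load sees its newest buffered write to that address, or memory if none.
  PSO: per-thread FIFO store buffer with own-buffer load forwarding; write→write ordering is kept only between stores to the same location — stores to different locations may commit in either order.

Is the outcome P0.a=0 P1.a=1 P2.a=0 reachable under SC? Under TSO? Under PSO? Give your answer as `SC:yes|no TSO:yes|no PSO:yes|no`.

outcome vector order: (P0.a,P1.a,P2.a)
SC: 6 outcomes — {020; 022; 210; 212; 220; 222}
TSO: 8 outcomes — {010; 012; 020; 022; 210; 212; 220; 222}
PSO: 8 outcomes — {010; 012; 020; 022; 210; 212; 220; 222}
target 010 ∈ {TSO,PSO}

SC:no TSO:yes PSO:yes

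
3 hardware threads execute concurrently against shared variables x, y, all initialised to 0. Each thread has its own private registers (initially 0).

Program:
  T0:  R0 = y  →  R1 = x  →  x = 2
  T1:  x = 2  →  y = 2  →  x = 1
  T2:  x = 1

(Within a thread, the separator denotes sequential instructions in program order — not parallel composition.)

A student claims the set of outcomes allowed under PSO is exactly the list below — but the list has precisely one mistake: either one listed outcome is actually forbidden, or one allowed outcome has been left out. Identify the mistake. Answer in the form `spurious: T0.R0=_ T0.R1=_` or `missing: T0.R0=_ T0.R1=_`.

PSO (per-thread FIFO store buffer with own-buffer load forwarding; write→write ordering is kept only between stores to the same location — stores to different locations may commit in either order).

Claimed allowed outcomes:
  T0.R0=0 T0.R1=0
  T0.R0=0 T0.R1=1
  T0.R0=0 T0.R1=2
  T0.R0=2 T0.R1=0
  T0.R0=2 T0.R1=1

outcome vector order: (T0.R0,T0.R1)
[PSO] allowed = {(0,0) (0,1) (0,2) (2,0) (2,1) (2,2)}
PSO∖claimed = {(2,2)}

missing: T0.R0=2 T0.R1=2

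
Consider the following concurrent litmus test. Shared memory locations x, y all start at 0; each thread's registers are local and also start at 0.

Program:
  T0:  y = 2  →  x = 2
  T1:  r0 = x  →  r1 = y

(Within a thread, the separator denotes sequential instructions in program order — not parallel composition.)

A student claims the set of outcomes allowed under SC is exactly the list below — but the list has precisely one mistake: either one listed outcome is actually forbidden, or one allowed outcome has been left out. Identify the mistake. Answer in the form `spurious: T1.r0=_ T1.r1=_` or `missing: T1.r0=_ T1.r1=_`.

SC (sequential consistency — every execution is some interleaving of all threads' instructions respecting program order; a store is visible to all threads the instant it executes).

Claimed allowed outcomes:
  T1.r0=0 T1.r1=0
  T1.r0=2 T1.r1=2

missing: T1.r0=0 T1.r1=2

outcome vector order: (T1.r0,T1.r1)
under SC → (0,0); (0,2); (2,2)
SC∖claimed = {(0,2)}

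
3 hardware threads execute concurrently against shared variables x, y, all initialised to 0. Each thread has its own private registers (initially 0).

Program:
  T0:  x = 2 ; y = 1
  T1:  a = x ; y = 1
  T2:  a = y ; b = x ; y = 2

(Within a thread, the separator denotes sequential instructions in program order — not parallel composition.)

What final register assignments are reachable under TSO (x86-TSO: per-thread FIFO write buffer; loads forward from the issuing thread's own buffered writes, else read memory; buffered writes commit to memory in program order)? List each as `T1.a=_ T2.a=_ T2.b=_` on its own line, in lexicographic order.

T1.a=0 T2.a=0 T2.b=0
T1.a=0 T2.a=0 T2.b=2
T1.a=0 T2.a=1 T2.b=0
T1.a=0 T2.a=1 T2.b=2
T1.a=2 T2.a=0 T2.b=0
T1.a=2 T2.a=0 T2.b=2
T1.a=2 T2.a=1 T2.b=2

outcome vector order: (T1.a,T2.a,T2.b)
|TSO outcomes| = 7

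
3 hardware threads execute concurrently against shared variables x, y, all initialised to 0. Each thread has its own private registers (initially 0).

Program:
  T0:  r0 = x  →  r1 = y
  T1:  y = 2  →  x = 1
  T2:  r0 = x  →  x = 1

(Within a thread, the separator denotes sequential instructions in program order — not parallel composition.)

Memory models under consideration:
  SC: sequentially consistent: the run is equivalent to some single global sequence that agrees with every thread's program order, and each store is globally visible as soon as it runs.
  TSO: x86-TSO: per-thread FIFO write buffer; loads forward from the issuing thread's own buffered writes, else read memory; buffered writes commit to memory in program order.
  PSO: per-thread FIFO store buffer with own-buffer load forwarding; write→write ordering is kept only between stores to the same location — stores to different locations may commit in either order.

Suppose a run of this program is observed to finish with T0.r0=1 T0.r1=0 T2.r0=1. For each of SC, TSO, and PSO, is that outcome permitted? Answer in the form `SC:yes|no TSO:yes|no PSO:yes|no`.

outcome vector order: (T0.r0,T0.r1,T2.r0)
SC (7): 0/0/0; 0/0/1; 0/2/0; 0/2/1; 1/0/0; 1/2/0; 1/2/1
TSO (7): 0/0/0; 0/0/1; 0/2/0; 0/2/1; 1/0/0; 1/2/0; 1/2/1
PSO (8): 0/0/0; 0/0/1; 0/2/0; 0/2/1; 1/0/0; 1/0/1; 1/2/0; 1/2/1
target 1/0/1 ∈ {PSO}

SC:no TSO:no PSO:yes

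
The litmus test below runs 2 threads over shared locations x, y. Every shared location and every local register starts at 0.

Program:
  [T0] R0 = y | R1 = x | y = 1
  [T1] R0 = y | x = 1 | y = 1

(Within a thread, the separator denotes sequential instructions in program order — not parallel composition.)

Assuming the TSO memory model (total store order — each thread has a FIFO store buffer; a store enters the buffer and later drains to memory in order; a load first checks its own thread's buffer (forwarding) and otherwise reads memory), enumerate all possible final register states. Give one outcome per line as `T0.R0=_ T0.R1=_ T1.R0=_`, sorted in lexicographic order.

outcome vector order: (T0.R0,T0.R1,T1.R0)
|TSO outcomes| = 4

T0.R0=0 T0.R1=0 T1.R0=0
T0.R0=0 T0.R1=0 T1.R0=1
T0.R0=0 T0.R1=1 T1.R0=0
T0.R0=1 T0.R1=1 T1.R0=0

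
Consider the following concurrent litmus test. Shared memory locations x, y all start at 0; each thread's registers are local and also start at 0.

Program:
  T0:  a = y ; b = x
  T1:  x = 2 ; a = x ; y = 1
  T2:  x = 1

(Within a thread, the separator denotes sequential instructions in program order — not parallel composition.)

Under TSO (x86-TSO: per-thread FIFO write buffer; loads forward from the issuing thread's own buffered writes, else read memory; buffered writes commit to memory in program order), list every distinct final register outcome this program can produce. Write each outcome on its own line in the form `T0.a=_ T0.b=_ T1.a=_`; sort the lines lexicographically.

T0.a=0 T0.b=0 T1.a=1
T0.a=0 T0.b=0 T1.a=2
T0.a=0 T0.b=1 T1.a=1
T0.a=0 T0.b=1 T1.a=2
T0.a=0 T0.b=2 T1.a=1
T0.a=0 T0.b=2 T1.a=2
T0.a=1 T0.b=1 T1.a=1
T0.a=1 T0.b=1 T1.a=2
T0.a=1 T0.b=2 T1.a=2

outcome vector order: (T0.a,T0.b,T1.a)
|TSO outcomes| = 9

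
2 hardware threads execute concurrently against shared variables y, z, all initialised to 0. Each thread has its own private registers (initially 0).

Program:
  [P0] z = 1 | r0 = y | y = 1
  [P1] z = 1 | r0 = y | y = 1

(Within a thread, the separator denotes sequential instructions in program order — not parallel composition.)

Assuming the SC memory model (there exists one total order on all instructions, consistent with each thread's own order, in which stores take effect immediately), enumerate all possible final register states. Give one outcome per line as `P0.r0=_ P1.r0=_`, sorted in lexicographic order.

outcome vector order: (P0.r0,P1.r0)
|SC outcomes| = 3

P0.r0=0 P1.r0=0
P0.r0=0 P1.r0=1
P0.r0=1 P1.r0=0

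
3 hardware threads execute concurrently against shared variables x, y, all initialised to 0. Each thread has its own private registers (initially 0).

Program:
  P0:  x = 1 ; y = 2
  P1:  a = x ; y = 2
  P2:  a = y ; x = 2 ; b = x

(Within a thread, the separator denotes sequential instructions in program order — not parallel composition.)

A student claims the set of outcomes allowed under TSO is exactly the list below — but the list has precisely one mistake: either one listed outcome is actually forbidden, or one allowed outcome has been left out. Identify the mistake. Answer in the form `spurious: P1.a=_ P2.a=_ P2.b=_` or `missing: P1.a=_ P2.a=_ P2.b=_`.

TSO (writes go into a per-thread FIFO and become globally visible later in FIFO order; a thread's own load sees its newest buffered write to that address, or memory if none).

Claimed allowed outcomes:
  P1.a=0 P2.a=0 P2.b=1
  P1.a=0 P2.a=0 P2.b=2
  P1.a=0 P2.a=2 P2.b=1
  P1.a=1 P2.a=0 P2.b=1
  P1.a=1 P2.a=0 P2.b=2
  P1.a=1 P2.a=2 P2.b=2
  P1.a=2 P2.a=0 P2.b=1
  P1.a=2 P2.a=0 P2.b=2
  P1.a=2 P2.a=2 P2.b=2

outcome vector order: (P1.a,P2.a,P2.b)
[TSO] allowed = {001; 002; 021; 022; 101; 102; 122; 201; 202; 222}
TSO∖claimed = {022}

missing: P1.a=0 P2.a=2 P2.b=2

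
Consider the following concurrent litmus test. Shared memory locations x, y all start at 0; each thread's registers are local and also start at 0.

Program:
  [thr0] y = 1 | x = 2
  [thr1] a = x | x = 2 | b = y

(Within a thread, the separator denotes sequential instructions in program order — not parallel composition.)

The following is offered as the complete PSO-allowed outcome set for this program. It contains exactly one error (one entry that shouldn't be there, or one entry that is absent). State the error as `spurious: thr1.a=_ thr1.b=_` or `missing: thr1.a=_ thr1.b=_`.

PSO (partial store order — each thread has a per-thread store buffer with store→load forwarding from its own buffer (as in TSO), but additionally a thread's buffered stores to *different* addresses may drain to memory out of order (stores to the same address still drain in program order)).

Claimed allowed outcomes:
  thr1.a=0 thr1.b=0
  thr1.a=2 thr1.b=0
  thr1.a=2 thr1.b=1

missing: thr1.a=0 thr1.b=1

outcome vector order: (thr1.a,thr1.b)
PSO (4): <0 0>, <0 1>, <2 0>, <2 1>
PSO∖claimed = {<0 1>}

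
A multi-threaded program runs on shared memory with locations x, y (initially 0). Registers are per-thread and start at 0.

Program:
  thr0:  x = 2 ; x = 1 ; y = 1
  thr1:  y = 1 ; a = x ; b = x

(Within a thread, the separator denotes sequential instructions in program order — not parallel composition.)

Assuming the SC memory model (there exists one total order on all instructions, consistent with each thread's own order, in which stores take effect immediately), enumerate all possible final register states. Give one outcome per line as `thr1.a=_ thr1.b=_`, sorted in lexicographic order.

outcome vector order: (thr1.a,thr1.b)
|SC outcomes| = 6

thr1.a=0 thr1.b=0
thr1.a=0 thr1.b=1
thr1.a=0 thr1.b=2
thr1.a=1 thr1.b=1
thr1.a=2 thr1.b=1
thr1.a=2 thr1.b=2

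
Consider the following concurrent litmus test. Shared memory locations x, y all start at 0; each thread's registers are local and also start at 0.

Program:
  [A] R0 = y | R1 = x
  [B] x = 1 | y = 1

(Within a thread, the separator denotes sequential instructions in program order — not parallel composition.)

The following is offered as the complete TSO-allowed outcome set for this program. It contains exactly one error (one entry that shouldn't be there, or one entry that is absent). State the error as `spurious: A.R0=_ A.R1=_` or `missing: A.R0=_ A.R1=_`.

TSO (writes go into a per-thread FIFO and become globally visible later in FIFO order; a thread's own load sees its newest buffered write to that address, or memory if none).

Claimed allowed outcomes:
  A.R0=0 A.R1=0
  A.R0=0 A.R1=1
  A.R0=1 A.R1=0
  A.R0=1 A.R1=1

outcome vector order: (A.R0,A.R1)
under TSO → 00 01 11
claimed∖TSO = {10}

spurious: A.R0=1 A.R1=0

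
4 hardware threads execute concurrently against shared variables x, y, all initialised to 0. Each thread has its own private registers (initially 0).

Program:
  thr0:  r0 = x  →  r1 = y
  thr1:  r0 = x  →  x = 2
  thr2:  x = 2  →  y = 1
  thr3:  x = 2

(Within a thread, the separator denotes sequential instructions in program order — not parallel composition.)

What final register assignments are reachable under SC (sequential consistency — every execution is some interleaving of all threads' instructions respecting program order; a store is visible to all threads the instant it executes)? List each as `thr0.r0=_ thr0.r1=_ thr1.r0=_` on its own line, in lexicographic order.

outcome vector order: (thr0.r0,thr0.r1,thr1.r0)
|SC outcomes| = 8

thr0.r0=0 thr0.r1=0 thr1.r0=0
thr0.r0=0 thr0.r1=0 thr1.r0=2
thr0.r0=0 thr0.r1=1 thr1.r0=0
thr0.r0=0 thr0.r1=1 thr1.r0=2
thr0.r0=2 thr0.r1=0 thr1.r0=0
thr0.r0=2 thr0.r1=0 thr1.r0=2
thr0.r0=2 thr0.r1=1 thr1.r0=0
thr0.r0=2 thr0.r1=1 thr1.r0=2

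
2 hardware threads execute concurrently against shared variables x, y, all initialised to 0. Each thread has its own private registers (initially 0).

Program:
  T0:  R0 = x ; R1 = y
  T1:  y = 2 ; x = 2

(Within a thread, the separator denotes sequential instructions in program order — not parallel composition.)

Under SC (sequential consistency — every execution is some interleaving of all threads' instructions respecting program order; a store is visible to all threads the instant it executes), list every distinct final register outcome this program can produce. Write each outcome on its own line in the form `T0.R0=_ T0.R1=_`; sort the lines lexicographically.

outcome vector order: (T0.R0,T0.R1)
|SC outcomes| = 3

T0.R0=0 T0.R1=0
T0.R0=0 T0.R1=2
T0.R0=2 T0.R1=2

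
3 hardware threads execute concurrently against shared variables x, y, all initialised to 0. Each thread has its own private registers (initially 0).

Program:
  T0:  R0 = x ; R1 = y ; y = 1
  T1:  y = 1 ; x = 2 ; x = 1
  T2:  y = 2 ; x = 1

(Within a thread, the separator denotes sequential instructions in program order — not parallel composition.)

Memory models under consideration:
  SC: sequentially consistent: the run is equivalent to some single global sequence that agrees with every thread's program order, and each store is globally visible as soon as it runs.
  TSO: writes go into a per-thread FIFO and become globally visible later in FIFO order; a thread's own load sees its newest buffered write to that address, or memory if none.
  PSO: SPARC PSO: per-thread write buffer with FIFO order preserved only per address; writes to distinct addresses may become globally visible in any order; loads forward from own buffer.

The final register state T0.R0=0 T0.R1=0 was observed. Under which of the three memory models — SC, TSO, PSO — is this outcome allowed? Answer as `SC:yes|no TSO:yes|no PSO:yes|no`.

SC:yes TSO:yes PSO:yes

outcome vector order: (T0.R0,T0.R1)
under SC → (0,0); (0,1); (0,2); (1,1); (1,2); (2,1); (2,2)
under TSO → (0,0); (0,1); (0,2); (1,1); (1,2); (2,1); (2,2)
under PSO → (0,0); (0,1); (0,2); (1,0); (1,1); (1,2); (2,0); (2,1); (2,2)
target (0,0) ∈ {SC,TSO,PSO}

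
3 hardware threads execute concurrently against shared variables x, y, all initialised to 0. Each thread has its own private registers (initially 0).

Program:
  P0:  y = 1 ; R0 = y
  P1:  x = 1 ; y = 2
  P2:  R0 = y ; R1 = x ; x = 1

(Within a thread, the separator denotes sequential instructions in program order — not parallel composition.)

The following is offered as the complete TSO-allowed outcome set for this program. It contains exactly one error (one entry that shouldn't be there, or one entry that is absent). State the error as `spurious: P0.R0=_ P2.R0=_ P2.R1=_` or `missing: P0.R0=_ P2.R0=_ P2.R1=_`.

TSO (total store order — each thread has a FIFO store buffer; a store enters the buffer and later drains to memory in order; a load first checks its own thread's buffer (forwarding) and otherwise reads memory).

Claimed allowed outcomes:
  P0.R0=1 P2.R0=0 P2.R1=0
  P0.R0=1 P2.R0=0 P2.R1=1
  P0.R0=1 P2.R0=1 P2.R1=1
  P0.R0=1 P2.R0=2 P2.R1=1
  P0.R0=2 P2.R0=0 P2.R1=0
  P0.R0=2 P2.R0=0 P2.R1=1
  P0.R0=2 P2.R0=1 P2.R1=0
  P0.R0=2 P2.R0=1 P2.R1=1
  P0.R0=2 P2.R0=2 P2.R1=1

outcome vector order: (P0.R0,P2.R0,P2.R1)
under TSO → <1 0 0>, <1 0 1>, <1 1 0>, <1 1 1>, <1 2 1>, <2 0 0>, <2 0 1>, <2 1 0>, <2 1 1>, <2 2 1>
TSO∖claimed = {<1 1 0>}

missing: P0.R0=1 P2.R0=1 P2.R1=0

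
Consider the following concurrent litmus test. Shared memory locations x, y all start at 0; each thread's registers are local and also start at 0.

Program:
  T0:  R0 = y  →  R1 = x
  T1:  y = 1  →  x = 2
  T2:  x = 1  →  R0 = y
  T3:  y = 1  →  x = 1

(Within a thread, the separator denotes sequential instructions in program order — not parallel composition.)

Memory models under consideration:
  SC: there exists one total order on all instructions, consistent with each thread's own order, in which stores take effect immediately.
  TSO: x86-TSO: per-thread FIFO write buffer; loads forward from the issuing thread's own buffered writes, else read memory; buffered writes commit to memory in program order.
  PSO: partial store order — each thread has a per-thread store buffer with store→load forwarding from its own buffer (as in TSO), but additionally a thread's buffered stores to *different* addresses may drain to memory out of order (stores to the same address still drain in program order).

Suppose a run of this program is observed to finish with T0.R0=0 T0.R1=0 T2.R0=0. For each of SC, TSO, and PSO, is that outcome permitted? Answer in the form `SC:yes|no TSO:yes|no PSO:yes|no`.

SC:yes TSO:yes PSO:yes

outcome vector order: (T0.R0,T0.R1,T2.R0)
SC: 11 outcomes — {(0,0,0); (0,0,1); (0,1,0); (0,1,1); (0,2,0); (0,2,1); (1,0,1); (1,1,0); (1,1,1); (1,2,0); (1,2,1)}
TSO: 12 outcomes — {(0,0,0); (0,0,1); (0,1,0); (0,1,1); (0,2,0); (0,2,1); (1,0,0); (1,0,1); (1,1,0); (1,1,1); (1,2,0); (1,2,1)}
PSO: 12 outcomes — {(0,0,0); (0,0,1); (0,1,0); (0,1,1); (0,2,0); (0,2,1); (1,0,0); (1,0,1); (1,1,0); (1,1,1); (1,2,0); (1,2,1)}
target (0,0,0) ∈ {SC,TSO,PSO}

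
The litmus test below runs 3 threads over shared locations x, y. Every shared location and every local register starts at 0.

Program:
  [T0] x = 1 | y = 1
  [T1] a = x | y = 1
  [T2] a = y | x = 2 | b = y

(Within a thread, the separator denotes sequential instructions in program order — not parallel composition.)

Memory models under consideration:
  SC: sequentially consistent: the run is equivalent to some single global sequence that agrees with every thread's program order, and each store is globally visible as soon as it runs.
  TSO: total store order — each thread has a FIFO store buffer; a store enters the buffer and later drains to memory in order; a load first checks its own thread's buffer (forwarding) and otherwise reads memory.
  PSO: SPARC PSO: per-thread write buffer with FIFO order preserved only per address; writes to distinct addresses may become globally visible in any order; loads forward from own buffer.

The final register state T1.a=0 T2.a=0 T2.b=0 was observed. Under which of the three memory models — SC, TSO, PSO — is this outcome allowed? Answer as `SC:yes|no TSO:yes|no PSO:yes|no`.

outcome vector order: (T1.a,T2.a,T2.b)
under SC → (0,0,0) (0,0,1) (0,1,1) (1,0,0) (1,0,1) (1,1,1) (2,0,0) (2,0,1) (2,1,1)
under TSO → (0,0,0) (0,0,1) (0,1,1) (1,0,0) (1,0,1) (1,1,1) (2,0,0) (2,0,1) (2,1,1)
under PSO → (0,0,0) (0,0,1) (0,1,1) (1,0,0) (1,0,1) (1,1,1) (2,0,0) (2,0,1) (2,1,1)
target (0,0,0) ∈ {SC,TSO,PSO}

SC:yes TSO:yes PSO:yes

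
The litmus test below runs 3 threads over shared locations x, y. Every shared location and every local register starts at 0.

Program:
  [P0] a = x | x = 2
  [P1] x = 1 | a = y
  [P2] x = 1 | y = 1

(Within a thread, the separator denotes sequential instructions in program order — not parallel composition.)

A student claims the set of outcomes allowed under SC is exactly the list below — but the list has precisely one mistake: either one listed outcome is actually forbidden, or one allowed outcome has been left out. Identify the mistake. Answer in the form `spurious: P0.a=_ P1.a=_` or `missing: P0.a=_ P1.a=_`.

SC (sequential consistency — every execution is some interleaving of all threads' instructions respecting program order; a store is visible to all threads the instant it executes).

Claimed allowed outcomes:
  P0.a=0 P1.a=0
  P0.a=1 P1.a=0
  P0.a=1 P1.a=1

outcome vector order: (P0.a,P1.a)
SC: 4 outcomes — {(0,0) (0,1) (1,0) (1,1)}
SC∖claimed = {(0,1)}

missing: P0.a=0 P1.a=1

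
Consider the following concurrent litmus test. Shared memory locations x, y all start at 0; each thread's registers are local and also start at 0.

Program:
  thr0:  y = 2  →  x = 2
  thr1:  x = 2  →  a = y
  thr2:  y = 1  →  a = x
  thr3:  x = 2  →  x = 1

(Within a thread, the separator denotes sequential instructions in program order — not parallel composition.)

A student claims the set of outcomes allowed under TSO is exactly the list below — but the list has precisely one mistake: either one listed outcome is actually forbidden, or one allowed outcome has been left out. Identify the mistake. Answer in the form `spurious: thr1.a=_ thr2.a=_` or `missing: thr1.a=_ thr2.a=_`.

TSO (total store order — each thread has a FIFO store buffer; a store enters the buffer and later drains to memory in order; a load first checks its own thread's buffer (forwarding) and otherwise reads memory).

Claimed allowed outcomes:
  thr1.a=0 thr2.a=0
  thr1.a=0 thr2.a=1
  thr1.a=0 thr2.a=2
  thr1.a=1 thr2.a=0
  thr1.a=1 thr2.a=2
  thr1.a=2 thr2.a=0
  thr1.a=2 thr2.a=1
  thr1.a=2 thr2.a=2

outcome vector order: (thr1.a,thr2.a)
[TSO] allowed = {00 01 02 10 11 12 20 21 22}
TSO∖claimed = {11}

missing: thr1.a=1 thr2.a=1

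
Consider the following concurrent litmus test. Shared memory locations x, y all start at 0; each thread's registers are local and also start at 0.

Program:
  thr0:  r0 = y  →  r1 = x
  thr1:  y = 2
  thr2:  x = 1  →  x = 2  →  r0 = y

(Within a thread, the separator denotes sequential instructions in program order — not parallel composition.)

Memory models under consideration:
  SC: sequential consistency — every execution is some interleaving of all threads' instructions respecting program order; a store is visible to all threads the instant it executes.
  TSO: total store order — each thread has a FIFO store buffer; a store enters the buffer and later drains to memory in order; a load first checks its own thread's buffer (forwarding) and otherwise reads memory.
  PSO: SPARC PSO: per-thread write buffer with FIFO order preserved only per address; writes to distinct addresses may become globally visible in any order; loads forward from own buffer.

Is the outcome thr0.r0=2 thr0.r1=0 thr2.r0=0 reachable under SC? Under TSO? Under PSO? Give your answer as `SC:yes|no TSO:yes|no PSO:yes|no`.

outcome vector order: (thr0.r0,thr0.r1,thr2.r0)
under SC → (0,0,0); (0,0,2); (0,1,0); (0,1,2); (0,2,0); (0,2,2); (2,0,2); (2,1,2); (2,2,0); (2,2,2)
under TSO → (0,0,0); (0,0,2); (0,1,0); (0,1,2); (0,2,0); (0,2,2); (2,0,0); (2,0,2); (2,1,0); (2,1,2); (2,2,0); (2,2,2)
under PSO → (0,0,0); (0,0,2); (0,1,0); (0,1,2); (0,2,0); (0,2,2); (2,0,0); (2,0,2); (2,1,0); (2,1,2); (2,2,0); (2,2,2)
target (2,0,0) ∈ {TSO,PSO}

SC:no TSO:yes PSO:yes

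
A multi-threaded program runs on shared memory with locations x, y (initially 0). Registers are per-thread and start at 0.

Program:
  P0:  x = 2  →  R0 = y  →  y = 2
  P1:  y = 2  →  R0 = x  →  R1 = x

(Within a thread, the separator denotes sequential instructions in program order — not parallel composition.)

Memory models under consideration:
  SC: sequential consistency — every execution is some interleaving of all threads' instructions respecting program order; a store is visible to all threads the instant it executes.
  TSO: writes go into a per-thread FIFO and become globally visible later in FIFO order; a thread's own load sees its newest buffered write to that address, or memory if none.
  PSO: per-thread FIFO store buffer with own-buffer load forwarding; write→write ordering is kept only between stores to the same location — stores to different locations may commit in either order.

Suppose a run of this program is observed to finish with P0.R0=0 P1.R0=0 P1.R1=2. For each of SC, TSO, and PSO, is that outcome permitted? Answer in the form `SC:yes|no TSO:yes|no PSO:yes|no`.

SC:no TSO:yes PSO:yes

outcome vector order: (P0.R0,P1.R0,P1.R1)
under SC → 0/2/2; 2/0/0; 2/0/2; 2/2/2
under TSO → 0/0/0; 0/0/2; 0/2/2; 2/0/0; 2/0/2; 2/2/2
under PSO → 0/0/0; 0/0/2; 0/2/2; 2/0/0; 2/0/2; 2/2/2
target 0/0/2 ∈ {TSO,PSO}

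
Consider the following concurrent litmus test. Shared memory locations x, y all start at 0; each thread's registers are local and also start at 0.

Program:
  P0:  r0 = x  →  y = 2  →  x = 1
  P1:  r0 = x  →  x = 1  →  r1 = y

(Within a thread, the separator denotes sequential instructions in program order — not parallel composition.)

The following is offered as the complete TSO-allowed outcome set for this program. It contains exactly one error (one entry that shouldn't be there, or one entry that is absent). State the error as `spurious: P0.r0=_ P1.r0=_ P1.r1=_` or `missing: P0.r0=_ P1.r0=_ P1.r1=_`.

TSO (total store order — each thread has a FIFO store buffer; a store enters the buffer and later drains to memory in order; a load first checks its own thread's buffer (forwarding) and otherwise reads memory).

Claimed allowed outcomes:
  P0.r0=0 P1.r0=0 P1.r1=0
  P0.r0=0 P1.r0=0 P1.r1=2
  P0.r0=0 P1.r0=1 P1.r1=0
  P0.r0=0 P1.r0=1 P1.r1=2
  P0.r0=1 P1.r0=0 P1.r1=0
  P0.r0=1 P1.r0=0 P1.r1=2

outcome vector order: (P0.r0,P1.r0,P1.r1)
[TSO] allowed = {(0,0,0), (0,0,2), (0,1,2), (1,0,0), (1,0,2)}
claimed∖TSO = {(0,1,0)}

spurious: P0.r0=0 P1.r0=1 P1.r1=0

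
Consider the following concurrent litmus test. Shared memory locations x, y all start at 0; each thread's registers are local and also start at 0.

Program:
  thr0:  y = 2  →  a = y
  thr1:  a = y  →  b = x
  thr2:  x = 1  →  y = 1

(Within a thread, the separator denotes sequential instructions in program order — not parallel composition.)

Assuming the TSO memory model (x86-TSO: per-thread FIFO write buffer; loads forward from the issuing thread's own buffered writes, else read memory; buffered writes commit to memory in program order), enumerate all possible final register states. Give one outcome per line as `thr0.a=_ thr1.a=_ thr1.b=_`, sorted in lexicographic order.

thr0.a=1 thr1.a=0 thr1.b=0
thr0.a=1 thr1.a=0 thr1.b=1
thr0.a=1 thr1.a=1 thr1.b=1
thr0.a=1 thr1.a=2 thr1.b=0
thr0.a=1 thr1.a=2 thr1.b=1
thr0.a=2 thr1.a=0 thr1.b=0
thr0.a=2 thr1.a=0 thr1.b=1
thr0.a=2 thr1.a=1 thr1.b=1
thr0.a=2 thr1.a=2 thr1.b=0
thr0.a=2 thr1.a=2 thr1.b=1

outcome vector order: (thr0.a,thr1.a,thr1.b)
|TSO outcomes| = 10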